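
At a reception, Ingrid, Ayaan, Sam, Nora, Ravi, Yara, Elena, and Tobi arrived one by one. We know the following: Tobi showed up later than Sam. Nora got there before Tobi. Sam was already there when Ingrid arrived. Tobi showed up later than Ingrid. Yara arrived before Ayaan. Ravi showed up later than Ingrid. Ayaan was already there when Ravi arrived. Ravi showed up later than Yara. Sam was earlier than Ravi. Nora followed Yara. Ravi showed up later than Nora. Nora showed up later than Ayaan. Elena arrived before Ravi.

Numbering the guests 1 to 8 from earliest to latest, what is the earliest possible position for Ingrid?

Sam must come before Ingrid — 1 forced predecessor.
Nothing else is forced ahead of Ingrid, so their earliest slot is position 1 + 1 = 2.

2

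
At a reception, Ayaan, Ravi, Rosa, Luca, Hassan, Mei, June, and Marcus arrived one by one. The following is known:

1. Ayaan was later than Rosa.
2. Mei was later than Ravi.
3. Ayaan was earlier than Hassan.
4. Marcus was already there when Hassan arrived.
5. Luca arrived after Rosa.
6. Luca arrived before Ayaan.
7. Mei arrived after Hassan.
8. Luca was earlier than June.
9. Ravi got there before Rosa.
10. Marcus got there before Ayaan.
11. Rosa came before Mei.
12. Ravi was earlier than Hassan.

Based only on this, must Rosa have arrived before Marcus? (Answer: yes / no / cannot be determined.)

No chain of stated constraints runs from Rosa to Marcus, and none runs from Marcus to Rosa either.
So the relative order of Rosa and Marcus is not fixed by the given facts.

cannot be determined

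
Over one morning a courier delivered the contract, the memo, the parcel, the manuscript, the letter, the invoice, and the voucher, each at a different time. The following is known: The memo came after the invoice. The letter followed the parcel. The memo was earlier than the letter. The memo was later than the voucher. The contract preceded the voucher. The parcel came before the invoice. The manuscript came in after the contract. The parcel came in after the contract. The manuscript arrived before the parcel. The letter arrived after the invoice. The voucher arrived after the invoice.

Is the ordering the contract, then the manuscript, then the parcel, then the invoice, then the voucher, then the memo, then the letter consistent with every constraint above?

Check each stated constraint against the proposed order — e.g. the parcel is ahead of the letter; the contract is ahead of the voucher. Every pair is in the required order; nothing is violated.

yes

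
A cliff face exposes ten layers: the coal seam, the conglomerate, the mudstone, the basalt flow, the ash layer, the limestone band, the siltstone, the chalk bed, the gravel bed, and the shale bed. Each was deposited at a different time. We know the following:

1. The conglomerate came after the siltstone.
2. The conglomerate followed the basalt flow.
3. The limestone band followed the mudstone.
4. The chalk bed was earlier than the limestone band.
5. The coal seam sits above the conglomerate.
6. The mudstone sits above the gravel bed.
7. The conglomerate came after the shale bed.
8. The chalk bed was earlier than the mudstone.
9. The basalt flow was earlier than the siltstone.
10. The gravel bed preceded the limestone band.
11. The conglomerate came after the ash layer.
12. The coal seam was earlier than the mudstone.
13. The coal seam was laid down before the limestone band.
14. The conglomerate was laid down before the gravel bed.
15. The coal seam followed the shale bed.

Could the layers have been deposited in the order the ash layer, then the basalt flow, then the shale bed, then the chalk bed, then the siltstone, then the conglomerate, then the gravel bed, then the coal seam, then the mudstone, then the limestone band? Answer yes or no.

yes

Check each stated constraint against the proposed order — e.g. the chalk bed is ahead of the mudstone; the chalk bed is ahead of the limestone band. Every pair is in the required order; nothing is violated.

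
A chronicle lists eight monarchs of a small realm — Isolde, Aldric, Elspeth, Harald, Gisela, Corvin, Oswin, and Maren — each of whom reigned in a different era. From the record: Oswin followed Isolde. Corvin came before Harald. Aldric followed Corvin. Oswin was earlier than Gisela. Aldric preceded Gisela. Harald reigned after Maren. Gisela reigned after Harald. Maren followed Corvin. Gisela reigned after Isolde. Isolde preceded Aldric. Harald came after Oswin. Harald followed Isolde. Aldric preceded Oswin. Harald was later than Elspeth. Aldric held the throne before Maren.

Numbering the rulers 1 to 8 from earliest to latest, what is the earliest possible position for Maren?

4

Aldric, Corvin, and Isolde must all come before Maren — 3 forced predecessors.
Nothing else is forced ahead of Maren, so their earliest slot is position 3 + 1 = 4.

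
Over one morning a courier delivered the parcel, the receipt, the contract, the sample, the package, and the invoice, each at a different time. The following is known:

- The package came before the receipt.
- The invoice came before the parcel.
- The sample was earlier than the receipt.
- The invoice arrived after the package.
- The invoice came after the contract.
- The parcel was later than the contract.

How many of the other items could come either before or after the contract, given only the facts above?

Forced after the contract: the invoice and the parcel.
That leaves the package, the receipt, and the sample with no forced order relative to the contract — 3.

3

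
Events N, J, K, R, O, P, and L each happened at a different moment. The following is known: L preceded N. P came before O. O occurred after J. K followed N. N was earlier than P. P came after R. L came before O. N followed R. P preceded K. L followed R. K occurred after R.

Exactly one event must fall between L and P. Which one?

Tracing the constraints gives L → N → P, so N sits after L and before P.
No other event is forced both after L and before P.

N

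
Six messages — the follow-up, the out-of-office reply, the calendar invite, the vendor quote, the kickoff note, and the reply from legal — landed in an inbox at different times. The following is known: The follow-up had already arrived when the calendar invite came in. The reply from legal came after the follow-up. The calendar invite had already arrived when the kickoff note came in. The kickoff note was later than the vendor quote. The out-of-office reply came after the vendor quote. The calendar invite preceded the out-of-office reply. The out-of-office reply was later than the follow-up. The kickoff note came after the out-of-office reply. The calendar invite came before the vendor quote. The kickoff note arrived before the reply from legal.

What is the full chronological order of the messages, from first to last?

The constraints fix every adjacent pair, so only one ordering works:
the follow-up → the calendar invite → the vendor quote → the out-of-office reply → the kickoff note → the reply from legal.

the follow-up, the calendar invite, the vendor quote, the out-of-office reply, the kickoff note, the reply from legal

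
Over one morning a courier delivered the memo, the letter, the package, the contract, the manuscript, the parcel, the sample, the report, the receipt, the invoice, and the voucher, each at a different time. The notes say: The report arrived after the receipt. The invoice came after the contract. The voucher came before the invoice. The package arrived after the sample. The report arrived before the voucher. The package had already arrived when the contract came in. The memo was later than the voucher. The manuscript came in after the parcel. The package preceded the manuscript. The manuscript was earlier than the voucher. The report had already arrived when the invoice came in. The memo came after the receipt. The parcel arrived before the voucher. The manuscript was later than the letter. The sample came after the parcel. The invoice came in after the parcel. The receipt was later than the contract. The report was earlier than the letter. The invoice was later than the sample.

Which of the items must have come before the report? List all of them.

Directly stated before the report: the receipt.
The contract reaches the report via the contract → the receipt → the report.
The package reaches the report via the package → the contract → the receipt → the report.
The parcel reaches the report via the parcel → the sample → the package → the contract → the receipt → the report.
Likewise the sample reaches the report by chaining the stated constraints.

the contract, the package, the parcel, the receipt, the sample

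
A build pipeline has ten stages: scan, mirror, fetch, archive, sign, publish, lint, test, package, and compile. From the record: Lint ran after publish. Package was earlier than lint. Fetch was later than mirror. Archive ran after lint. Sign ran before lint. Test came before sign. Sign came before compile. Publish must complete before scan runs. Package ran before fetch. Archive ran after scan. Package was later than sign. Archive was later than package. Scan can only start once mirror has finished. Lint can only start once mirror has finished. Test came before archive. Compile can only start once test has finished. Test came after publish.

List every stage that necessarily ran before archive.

Directly stated before archive: lint, package, scan, and test.
Mirror reaches archive via mirror → lint → archive.
Publish reaches archive via publish → scan → archive.
Sign reaches archive via sign → lint → archive.
No chain forces fetch (or any of the others) ahead of archive.

lint, mirror, package, publish, scan, sign, test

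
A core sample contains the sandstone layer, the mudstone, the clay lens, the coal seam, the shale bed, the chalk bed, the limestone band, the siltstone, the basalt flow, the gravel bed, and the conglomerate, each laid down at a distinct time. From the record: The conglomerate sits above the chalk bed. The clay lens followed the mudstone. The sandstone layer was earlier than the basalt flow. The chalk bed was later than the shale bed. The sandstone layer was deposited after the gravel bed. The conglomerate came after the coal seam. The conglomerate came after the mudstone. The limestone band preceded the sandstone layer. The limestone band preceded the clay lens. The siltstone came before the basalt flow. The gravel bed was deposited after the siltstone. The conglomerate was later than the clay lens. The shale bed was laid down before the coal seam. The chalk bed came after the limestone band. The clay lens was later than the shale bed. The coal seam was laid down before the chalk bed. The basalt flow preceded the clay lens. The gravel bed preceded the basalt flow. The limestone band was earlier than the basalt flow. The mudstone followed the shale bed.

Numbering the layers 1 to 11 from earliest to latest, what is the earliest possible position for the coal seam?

2

The shale bed must come before the coal seam — 1 forced predecessor.
Nothing else is forced ahead of the coal seam, so its earliest slot is position 1 + 1 = 2.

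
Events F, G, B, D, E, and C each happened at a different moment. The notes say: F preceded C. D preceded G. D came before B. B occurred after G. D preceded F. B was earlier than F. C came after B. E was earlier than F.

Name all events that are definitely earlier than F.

Directly stated before F: B, D, and E.
G reaches F via G → B → F.
No chain forces C ahead of F.

B, D, E, G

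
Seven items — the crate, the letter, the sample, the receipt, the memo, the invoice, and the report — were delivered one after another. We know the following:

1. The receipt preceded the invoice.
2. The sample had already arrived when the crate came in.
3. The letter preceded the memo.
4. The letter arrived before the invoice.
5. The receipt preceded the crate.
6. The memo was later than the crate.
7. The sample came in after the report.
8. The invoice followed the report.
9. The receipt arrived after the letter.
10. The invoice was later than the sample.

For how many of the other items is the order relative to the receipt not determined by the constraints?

2

Forced before the receipt: the letter; forced after the receipt: the crate, the invoice, and the memo.
That leaves the report and the sample with no forced order relative to the receipt — 2.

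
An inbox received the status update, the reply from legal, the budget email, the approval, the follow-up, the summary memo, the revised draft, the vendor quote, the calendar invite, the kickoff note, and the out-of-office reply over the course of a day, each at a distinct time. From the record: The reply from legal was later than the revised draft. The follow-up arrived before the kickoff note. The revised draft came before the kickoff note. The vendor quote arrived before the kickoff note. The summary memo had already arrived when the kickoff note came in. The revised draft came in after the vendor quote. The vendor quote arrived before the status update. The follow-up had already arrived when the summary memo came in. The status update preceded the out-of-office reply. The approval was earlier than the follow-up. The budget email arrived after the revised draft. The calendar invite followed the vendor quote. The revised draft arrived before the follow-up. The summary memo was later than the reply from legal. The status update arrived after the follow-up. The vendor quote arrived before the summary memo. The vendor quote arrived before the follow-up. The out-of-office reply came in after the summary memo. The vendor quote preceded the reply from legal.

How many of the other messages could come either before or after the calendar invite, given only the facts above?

9

Forced before the calendar invite: the vendor quote.
That leaves the approval, the budget email, the follow-up, the kickoff note, the out-of-office reply, the reply from legal, the revised draft, the status update, and the summary memo with no forced order relative to the calendar invite — 9.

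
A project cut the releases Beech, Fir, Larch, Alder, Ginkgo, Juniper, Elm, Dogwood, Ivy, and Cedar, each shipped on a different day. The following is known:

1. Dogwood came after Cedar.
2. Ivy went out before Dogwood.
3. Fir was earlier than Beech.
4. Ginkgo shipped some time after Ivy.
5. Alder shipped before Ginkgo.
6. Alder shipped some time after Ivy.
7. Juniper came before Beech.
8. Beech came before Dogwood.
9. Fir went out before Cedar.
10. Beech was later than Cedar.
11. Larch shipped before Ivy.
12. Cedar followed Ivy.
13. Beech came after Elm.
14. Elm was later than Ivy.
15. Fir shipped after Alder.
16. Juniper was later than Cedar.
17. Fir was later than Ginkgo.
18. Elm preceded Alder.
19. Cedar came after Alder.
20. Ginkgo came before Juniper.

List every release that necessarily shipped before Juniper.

Alder, Cedar, Elm, Fir, Ginkgo, Ivy, Larch

Directly stated before Juniper: Cedar and Ginkgo.
Alder reaches Juniper via Alder → Ginkgo → Juniper.
Elm reaches Juniper via Elm → Alder → Ginkgo → Juniper.
Fir reaches Juniper via Fir → Cedar → Juniper.
Likewise Ivy and Larch each reach Juniper by chaining the stated constraints.
No chain forces Beech (or any of the others) ahead of Juniper.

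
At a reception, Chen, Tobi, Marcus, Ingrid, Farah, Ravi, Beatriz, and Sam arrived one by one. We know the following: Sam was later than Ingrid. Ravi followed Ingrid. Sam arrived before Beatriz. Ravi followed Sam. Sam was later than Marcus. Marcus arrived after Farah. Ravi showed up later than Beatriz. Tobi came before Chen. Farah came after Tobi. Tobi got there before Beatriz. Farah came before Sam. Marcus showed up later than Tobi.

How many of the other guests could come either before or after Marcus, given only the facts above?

Forced before Marcus: Farah and Tobi; forced after Marcus: Beatriz, Ravi, and Sam.
That leaves Chen and Ingrid with no forced order relative to Marcus — 2.

2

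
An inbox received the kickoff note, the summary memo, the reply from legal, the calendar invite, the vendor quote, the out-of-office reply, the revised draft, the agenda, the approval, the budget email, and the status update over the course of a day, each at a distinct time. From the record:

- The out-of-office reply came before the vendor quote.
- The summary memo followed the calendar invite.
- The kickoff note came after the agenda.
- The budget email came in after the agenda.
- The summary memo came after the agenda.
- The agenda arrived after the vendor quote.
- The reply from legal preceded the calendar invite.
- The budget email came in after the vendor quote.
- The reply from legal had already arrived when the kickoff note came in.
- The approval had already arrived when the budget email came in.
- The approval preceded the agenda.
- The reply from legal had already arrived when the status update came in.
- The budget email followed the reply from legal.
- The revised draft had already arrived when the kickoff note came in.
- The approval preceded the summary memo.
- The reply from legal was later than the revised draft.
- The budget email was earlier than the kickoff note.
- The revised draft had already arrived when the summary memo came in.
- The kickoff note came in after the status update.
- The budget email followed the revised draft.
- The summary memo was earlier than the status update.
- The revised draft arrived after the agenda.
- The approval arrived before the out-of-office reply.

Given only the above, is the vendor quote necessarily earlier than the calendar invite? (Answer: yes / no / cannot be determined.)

Chain the constraints: the vendor quote → the agenda → the revised draft → the reply from legal → the calendar invite. Each link is directly stated, so the vendor quote comes before the calendar invite.

yes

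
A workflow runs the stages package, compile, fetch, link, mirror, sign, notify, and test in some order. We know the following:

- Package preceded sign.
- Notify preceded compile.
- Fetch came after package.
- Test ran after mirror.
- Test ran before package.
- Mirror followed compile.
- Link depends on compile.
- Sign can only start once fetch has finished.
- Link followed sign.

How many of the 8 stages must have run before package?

4

Directly stated before package: test.
Compile reaches package via compile → mirror → test → package.
Mirror reaches package via mirror → test → package.
Notify reaches package via notify → compile → mirror → test → package.
That's compile, mirror, notify, and test — 4 in all.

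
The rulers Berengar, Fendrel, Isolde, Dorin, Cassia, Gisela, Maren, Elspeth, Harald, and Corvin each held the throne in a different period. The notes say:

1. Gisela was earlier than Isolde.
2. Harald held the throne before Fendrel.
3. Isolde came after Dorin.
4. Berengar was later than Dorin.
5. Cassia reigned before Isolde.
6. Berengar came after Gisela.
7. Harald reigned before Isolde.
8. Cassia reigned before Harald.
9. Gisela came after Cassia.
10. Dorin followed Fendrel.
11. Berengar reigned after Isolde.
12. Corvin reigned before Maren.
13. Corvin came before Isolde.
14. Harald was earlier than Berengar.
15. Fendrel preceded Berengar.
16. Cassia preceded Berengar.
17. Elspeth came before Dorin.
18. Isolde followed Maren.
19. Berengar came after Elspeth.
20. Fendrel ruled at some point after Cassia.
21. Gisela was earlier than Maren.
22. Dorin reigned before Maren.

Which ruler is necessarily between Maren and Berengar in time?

Isolde

Tracing the constraints gives Maren → Isolde → Berengar, so Isolde sits after Maren and before Berengar.
No other ruler is forced both after Maren and before Berengar.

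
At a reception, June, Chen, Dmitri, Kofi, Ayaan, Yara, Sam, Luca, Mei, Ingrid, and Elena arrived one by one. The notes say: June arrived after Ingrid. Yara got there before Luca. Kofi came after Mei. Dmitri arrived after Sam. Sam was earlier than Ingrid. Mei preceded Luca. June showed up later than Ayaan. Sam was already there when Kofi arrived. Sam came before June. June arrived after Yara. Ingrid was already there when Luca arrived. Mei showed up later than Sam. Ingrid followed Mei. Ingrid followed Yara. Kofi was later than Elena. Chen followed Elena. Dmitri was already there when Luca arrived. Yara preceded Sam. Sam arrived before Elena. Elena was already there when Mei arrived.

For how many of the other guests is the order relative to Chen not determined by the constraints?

Forced before Chen: Elena, Sam, and Yara.
That leaves Ayaan, Dmitri, Ingrid, June, Kofi, Luca, and Mei with no forced order relative to Chen — 7.

7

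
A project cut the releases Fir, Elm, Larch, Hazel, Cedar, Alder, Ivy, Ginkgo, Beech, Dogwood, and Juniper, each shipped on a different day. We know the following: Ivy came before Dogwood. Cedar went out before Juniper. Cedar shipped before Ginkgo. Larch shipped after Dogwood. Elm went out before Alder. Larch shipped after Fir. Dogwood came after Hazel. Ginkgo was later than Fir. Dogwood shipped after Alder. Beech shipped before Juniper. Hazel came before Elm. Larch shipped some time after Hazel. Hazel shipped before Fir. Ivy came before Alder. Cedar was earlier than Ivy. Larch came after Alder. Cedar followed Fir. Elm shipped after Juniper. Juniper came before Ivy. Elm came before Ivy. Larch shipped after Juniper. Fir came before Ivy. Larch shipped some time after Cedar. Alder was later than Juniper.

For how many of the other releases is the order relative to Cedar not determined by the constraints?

Forced before Cedar: Fir and Hazel; forced after Cedar: Alder, Dogwood, Elm, Ginkgo, Ivy, Juniper, and Larch.
That leaves Beech with no forced order relative to Cedar — 1.

1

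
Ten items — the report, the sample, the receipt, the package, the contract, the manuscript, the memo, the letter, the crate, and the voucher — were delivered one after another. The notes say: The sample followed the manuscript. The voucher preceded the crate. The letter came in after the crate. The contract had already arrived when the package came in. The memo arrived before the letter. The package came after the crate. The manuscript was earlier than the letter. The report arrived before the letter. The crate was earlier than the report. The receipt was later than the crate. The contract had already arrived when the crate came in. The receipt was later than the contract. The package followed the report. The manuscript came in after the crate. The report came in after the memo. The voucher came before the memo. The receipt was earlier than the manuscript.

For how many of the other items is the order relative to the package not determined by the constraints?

Forced before the package: the contract, the crate, the memo, the report, and the voucher.
That leaves the letter, the manuscript, the receipt, and the sample with no forced order relative to the package — 4.

4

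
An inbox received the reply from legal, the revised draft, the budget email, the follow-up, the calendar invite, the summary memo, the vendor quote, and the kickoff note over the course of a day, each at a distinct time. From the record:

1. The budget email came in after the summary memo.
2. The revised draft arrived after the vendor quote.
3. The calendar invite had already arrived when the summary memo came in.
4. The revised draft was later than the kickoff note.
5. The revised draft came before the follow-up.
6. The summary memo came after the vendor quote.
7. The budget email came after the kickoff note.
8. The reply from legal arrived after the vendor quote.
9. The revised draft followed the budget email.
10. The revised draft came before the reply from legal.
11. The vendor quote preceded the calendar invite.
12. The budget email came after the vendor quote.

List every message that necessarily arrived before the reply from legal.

Directly stated before the reply from legal: the revised draft and the vendor quote.
The budget email reaches the reply from legal via the budget email → the revised draft → the reply from legal.
The calendar invite reaches the reply from legal via the calendar invite → the summary memo → the budget email → the revised draft → the reply from legal.
The kickoff note reaches the reply from legal via the kickoff note → the revised draft → the reply from legal.
Likewise the summary memo reaches the reply from legal by chaining the stated constraints.
No chain forces the follow-up ahead of the reply from legal.

the budget email, the calendar invite, the kickoff note, the revised draft, the summary memo, the vendor quote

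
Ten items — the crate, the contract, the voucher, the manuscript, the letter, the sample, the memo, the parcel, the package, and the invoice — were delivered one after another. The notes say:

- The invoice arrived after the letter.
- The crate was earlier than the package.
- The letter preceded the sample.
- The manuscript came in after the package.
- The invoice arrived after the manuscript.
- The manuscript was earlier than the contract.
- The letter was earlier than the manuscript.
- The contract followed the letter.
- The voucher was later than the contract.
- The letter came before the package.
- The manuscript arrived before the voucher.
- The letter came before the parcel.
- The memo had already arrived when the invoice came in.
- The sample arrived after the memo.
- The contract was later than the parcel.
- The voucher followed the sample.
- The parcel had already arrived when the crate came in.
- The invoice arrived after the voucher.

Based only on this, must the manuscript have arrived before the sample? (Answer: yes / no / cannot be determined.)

No chain of stated constraints runs from the manuscript to the sample, and none runs from the sample to the manuscript either.
So the relative order of the manuscript and the sample is not fixed by the given facts.

cannot be determined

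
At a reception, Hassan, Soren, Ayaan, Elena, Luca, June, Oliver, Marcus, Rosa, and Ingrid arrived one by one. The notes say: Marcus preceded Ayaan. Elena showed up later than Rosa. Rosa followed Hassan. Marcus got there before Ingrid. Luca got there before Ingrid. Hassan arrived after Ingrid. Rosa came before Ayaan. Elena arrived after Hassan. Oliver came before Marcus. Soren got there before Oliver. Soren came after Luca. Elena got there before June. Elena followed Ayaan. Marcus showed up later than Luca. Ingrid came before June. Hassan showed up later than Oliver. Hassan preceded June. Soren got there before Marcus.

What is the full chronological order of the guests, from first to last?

The constraints fix every adjacent pair, so only one ordering works:
Luca → Soren → Oliver → Marcus → Ingrid → Hassan → Rosa → Ayaan → Elena → June.

Luca, Soren, Oliver, Marcus, Ingrid, Hassan, Rosa, Ayaan, Elena, June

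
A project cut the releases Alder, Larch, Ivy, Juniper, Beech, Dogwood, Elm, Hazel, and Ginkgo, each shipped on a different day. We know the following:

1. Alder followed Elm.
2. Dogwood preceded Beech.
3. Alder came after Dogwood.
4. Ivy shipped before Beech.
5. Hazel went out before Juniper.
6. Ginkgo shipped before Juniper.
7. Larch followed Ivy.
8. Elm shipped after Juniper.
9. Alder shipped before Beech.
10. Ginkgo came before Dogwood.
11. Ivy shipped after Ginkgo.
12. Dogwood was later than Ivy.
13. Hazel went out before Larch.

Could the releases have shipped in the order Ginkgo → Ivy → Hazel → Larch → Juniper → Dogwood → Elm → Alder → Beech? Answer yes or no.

Check each stated constraint against the proposed order — e.g. Ginkgo is ahead of Dogwood; Ivy is ahead of Beech. Every pair is in the required order; nothing is violated.

yes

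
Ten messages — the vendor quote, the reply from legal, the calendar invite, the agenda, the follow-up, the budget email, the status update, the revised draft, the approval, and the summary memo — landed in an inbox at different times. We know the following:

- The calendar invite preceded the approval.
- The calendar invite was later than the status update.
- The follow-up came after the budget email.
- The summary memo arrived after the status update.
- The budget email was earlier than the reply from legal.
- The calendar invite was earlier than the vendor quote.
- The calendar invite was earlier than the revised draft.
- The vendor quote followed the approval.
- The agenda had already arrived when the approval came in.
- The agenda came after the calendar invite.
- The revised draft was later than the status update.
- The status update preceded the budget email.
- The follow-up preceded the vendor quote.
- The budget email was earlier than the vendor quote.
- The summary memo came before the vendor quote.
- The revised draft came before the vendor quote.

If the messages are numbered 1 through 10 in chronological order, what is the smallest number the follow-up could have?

3

The budget email and the status update must both come before the follow-up — 2 forced predecessors.
Nothing else is forced ahead of the follow-up, so its earliest slot is position 2 + 1 = 3.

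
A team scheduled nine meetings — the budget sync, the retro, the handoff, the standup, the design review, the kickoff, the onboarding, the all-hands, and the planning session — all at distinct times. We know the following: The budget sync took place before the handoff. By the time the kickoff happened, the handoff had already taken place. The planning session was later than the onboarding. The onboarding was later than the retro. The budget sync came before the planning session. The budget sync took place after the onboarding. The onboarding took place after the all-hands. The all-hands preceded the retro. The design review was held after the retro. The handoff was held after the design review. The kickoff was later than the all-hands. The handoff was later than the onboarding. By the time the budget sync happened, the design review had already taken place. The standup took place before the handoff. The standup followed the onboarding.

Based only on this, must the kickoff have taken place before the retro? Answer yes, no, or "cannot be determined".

no

Tracing the constraints gives the retro → the design review → the handoff → the kickoff, so the retro must come before the kickoff.
That means the kickoff cannot be before the retro.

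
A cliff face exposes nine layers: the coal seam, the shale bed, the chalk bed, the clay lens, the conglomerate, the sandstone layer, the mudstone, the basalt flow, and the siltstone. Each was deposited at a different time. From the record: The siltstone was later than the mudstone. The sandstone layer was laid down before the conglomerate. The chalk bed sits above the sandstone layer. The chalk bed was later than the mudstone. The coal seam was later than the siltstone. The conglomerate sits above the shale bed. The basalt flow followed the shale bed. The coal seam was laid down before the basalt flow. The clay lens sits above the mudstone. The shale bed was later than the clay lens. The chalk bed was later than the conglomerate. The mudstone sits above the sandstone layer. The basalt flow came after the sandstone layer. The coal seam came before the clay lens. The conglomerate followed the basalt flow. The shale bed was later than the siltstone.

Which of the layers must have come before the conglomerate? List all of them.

the basalt flow, the clay lens, the coal seam, the mudstone, the sandstone layer, the shale bed, the siltstone

Directly stated before the conglomerate: the basalt flow, the sandstone layer, and the shale bed.
The clay lens reaches the conglomerate via the clay lens → the shale bed → the conglomerate.
The coal seam reaches the conglomerate via the coal seam → the basalt flow → the conglomerate.
The mudstone reaches the conglomerate via the mudstone → the siltstone → the shale bed → the conglomerate.
Likewise the siltstone reaches the conglomerate by chaining the stated constraints.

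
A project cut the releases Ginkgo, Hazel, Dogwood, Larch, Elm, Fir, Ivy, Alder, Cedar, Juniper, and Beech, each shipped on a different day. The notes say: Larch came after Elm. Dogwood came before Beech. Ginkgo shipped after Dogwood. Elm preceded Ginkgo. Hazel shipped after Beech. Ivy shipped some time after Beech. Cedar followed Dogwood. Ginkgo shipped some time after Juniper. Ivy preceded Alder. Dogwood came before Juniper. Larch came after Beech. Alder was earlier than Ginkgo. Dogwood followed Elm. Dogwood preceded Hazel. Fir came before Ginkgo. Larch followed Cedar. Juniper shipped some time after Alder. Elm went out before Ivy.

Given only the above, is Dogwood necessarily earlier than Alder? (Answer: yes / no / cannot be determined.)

Chain the constraints: Dogwood → Beech → Ivy → Alder. Each link is directly stated, so Dogwood comes before Alder.

yes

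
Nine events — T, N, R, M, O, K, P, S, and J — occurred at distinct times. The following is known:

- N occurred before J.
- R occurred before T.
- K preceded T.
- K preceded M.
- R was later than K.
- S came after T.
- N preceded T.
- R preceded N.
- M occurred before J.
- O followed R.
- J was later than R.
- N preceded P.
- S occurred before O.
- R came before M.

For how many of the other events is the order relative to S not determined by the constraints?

3

Forced before S: K, N, R, and T; forced after S: O.
That leaves J, M, and P with no forced order relative to S — 3.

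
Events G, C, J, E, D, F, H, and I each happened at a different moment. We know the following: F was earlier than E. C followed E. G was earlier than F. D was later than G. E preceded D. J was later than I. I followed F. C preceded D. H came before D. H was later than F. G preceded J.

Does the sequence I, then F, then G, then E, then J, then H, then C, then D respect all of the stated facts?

The constraints require F before I, but in the proposed sequence I appears ahead of F. That one violation is enough.

no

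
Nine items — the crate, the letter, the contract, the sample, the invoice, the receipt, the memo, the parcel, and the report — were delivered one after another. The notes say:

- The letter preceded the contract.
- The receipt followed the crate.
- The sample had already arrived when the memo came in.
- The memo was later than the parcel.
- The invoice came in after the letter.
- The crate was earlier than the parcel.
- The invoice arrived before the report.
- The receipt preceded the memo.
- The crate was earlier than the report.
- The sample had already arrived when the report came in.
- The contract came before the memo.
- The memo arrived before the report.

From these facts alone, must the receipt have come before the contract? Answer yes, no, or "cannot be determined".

No chain of stated constraints runs from the receipt to the contract, and none runs from the contract to the receipt either.
So the relative order of the receipt and the contract is not fixed by the given facts.

cannot be determined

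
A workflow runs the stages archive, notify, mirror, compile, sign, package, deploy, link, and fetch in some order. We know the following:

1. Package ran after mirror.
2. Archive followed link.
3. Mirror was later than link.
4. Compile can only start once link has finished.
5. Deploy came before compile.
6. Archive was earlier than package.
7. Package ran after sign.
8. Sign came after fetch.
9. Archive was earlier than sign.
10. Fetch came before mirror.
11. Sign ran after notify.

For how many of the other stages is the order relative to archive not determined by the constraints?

5

Forced before archive: link; forced after archive: package and sign.
That leaves compile, deploy, fetch, mirror, and notify with no forced order relative to archive — 5.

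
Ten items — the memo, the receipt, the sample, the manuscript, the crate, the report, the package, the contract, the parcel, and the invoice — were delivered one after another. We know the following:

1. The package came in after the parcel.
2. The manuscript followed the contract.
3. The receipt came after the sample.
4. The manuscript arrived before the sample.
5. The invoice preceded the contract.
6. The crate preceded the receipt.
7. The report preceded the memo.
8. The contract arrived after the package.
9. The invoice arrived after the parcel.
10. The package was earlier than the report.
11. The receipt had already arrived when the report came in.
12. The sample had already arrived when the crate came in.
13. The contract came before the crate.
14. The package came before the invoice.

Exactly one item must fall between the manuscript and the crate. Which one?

the sample

Tracing the constraints gives the manuscript → the sample → the crate, so the sample sits after the manuscript and before the crate.
No other item is forced both after the manuscript and before the crate.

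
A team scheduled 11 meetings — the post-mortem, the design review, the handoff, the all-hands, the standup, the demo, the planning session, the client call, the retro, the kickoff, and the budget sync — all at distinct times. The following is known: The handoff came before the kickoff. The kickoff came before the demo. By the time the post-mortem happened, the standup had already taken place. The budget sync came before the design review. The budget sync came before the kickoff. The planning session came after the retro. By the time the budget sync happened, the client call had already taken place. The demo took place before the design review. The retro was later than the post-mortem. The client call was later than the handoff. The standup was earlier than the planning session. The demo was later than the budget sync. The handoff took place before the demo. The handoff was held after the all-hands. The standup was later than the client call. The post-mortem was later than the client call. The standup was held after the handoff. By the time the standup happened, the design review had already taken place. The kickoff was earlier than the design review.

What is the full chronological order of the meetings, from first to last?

The constraints fix every adjacent pair, so only one ordering works:
the all-hands → the handoff → the client call → the budget sync → the kickoff → the demo → the design review → the standup → the post-mortem → the retro → the planning session.

the all-hands, the handoff, the client call, the budget sync, the kickoff, the demo, the design review, the standup, the post-mortem, the retro, the planning session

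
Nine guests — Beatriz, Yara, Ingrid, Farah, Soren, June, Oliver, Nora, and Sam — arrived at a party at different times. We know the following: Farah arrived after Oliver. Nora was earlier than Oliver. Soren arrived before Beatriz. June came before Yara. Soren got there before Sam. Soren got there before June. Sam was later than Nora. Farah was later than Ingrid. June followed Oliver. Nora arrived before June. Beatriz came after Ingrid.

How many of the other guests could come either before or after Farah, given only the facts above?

Forced before Farah: Ingrid, Nora, and Oliver.
That leaves Beatriz, June, Sam, Soren, and Yara with no forced order relative to Farah — 5.

5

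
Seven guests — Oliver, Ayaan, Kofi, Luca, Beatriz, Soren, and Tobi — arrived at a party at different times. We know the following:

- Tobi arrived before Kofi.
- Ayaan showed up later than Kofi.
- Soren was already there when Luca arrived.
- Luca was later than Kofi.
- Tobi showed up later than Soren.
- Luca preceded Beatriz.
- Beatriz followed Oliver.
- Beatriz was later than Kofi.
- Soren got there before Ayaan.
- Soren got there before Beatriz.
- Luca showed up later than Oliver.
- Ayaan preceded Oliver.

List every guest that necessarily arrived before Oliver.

Directly stated before Oliver: Ayaan.
Kofi reaches Oliver via Kofi → Ayaan → Oliver.
Soren reaches Oliver via Soren → Ayaan → Oliver.
Tobi reaches Oliver via Tobi → Kofi → Ayaan → Oliver.
No chain forces Beatriz (or any of the others) ahead of Oliver.

Ayaan, Kofi, Soren, Tobi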